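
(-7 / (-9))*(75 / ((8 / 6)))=43.75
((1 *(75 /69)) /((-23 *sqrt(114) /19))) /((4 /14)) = -175 *sqrt(114) /6348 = -0.29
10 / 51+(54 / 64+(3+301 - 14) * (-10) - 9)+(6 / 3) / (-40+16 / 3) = -61696507 / 21216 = -2908.02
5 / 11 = 0.45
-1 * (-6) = 6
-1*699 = -699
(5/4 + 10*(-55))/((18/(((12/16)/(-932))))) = 0.02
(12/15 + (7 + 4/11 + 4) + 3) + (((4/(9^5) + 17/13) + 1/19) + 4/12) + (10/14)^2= 682664333158/39306852585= 17.37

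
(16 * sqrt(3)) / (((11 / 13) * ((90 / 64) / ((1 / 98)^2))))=1664 * sqrt(3) / 1188495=0.00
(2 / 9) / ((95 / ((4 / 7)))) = 8 / 5985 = 0.00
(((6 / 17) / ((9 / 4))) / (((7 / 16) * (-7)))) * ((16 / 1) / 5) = -2048 / 12495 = -0.16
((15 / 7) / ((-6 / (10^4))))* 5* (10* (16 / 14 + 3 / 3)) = -18750000 / 49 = -382653.06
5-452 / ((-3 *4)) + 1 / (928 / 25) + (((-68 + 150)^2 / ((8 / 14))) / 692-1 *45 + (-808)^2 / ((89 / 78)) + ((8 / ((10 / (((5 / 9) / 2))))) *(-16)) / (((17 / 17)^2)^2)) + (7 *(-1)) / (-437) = 32154652424445569 / 56196340128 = 572184.10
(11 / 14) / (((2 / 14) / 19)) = 209 / 2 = 104.50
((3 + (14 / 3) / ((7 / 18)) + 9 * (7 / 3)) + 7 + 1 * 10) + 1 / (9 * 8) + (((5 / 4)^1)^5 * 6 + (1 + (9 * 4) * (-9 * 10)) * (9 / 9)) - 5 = -14619689 / 4608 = -3172.68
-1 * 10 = -10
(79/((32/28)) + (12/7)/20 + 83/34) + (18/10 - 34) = 187791/4760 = 39.45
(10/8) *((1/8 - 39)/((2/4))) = -1555/16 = -97.19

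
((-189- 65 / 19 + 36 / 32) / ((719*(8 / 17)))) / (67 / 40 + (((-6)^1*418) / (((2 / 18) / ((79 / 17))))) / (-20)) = -8403253 / 77977315864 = -0.00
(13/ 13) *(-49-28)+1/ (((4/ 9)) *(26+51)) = -23707/ 308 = -76.97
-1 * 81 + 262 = 181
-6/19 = -0.32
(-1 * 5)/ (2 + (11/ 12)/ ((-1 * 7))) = -420/ 157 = -2.68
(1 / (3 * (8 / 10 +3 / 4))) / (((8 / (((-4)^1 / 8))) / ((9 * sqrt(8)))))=-15 * sqrt(2) / 62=-0.34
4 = 4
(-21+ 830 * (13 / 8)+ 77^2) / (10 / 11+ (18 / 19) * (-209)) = -319297 / 8672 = -36.82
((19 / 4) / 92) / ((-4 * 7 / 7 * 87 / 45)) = -285 / 42688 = -0.01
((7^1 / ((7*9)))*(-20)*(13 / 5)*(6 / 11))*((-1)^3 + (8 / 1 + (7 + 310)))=-11232 / 11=-1021.09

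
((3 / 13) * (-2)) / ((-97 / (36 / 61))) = 0.00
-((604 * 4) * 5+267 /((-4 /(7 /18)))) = -289297 /24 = -12054.04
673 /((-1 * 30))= -673 /30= -22.43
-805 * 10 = -8050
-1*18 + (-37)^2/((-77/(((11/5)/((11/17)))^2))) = -430291/1925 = -223.53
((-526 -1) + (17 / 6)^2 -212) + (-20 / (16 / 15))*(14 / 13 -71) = 67870 / 117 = 580.09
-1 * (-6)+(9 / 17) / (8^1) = 825 / 136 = 6.07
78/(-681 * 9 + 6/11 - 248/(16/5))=-1716/136531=-0.01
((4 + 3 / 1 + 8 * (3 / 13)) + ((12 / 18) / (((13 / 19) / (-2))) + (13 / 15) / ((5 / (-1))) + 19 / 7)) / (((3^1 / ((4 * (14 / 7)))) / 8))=4122688 / 20475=201.35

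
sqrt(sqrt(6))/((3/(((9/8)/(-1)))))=-3 * 6^(1/4)/8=-0.59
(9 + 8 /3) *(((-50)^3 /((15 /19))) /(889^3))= -2375000 /903336903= -0.00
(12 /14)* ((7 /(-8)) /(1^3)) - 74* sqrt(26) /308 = -37* sqrt(26) /154 - 3 /4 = -1.98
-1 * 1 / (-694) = 1 / 694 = 0.00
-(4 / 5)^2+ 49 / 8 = 1097 / 200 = 5.48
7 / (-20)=-7 / 20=-0.35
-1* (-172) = 172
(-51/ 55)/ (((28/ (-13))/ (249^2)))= 41106663/ 1540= 26692.64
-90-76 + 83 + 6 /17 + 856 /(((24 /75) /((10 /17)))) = 25345 /17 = 1490.88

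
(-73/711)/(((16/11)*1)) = -803/11376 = -0.07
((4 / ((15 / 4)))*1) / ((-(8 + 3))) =-16 / 165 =-0.10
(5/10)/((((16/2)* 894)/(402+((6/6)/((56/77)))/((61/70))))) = 98473/3490176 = 0.03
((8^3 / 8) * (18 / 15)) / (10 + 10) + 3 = 171 / 25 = 6.84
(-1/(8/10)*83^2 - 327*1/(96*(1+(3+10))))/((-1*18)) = 428661/896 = 478.42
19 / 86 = 0.22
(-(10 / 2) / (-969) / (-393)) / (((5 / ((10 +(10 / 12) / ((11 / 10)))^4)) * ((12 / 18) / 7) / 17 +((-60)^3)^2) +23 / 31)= -3446459235625 / 12246922553133776289509832759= -0.00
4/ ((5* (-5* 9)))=-4/ 225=-0.02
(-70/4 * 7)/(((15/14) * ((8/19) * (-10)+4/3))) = 6517/164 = 39.74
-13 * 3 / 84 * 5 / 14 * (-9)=585 / 392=1.49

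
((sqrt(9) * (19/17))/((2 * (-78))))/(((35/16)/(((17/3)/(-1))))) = 76/1365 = 0.06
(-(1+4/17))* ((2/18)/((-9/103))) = 721/459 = 1.57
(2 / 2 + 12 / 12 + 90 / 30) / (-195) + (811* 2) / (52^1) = 187 / 6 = 31.17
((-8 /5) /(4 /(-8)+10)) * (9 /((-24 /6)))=36 /95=0.38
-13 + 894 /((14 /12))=5273 /7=753.29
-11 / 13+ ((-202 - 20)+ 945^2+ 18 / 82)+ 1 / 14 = 6662091843 / 7462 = 892802.44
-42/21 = -2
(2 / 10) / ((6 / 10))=1 / 3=0.33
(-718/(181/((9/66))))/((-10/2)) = 1077/9955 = 0.11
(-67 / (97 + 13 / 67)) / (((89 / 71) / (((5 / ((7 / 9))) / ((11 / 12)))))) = -43027065 / 11156684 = -3.86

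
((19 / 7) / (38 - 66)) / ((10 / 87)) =-1653 / 1960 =-0.84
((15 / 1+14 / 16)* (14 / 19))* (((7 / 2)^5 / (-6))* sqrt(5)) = -14941423* sqrt(5) / 14592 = -2289.61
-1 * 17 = -17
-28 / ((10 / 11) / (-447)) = 68838 / 5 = 13767.60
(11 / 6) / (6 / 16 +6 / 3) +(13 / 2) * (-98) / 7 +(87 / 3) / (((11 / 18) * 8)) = -211415 / 2508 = -84.30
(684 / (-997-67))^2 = 81 / 196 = 0.41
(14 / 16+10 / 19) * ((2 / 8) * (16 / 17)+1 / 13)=14697 / 33592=0.44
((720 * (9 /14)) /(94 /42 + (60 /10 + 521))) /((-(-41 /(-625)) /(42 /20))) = -6378750 /227837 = -28.00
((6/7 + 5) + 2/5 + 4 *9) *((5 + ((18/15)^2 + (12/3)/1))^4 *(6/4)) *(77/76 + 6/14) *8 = 15792352235567739/1818359375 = 8684945.59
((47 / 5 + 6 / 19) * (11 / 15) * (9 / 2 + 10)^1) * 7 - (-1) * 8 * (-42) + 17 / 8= 4438061 / 11400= 389.30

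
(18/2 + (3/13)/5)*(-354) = -208152/65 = -3202.34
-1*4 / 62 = -0.06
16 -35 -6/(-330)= -1044/55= -18.98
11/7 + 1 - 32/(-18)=274/63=4.35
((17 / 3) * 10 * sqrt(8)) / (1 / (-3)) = -340 * sqrt(2) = -480.83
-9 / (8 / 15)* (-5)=675 / 8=84.38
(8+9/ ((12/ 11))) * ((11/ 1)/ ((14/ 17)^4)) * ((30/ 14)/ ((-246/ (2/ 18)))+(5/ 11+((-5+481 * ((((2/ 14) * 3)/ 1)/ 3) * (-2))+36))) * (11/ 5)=-10275055348415/ 113404032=-90605.73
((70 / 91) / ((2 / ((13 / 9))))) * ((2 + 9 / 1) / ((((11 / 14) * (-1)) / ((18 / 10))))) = -14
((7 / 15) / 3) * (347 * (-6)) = -4858 / 15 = -323.87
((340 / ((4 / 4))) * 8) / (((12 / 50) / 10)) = 340000 / 3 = 113333.33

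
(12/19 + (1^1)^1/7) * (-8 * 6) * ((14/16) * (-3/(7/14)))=3708/19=195.16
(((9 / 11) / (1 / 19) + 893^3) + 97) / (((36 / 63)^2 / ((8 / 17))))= 383833795485 / 374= 1026293570.82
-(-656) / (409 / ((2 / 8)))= 164 / 409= 0.40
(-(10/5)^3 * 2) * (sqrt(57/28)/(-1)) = 8 * sqrt(399)/7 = 22.83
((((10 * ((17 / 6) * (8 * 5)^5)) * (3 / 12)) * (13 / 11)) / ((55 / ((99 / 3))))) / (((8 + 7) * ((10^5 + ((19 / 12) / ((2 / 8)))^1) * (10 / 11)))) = 113152000 / 300019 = 377.15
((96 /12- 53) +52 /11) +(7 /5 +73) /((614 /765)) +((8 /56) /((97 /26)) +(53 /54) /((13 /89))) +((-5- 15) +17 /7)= 66979467287 /1609674066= 41.61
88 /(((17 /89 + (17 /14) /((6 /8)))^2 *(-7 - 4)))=-27945288 /11444689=-2.44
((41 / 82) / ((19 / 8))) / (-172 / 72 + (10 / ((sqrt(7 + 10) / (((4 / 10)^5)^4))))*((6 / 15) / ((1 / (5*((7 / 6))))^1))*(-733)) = -19147410057485103607177734375000 / 217269916823097199347120879382979 + 88663680000000000000000000*sqrt(17) / 217269916823097199347120879382979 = -0.09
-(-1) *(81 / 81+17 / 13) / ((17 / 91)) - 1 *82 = -1184 / 17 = -69.65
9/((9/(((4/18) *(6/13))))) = 4/39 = 0.10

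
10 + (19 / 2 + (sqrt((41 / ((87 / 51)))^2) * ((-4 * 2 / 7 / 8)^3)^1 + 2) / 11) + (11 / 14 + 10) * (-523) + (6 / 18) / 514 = -948423417509 / 168721014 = -5621.25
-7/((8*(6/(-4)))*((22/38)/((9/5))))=399/220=1.81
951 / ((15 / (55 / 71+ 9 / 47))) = 1022008 / 16685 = 61.25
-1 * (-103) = 103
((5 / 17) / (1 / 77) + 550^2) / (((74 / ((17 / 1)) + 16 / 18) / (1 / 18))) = 5142885 / 1604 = 3206.29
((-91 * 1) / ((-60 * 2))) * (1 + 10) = 1001 / 120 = 8.34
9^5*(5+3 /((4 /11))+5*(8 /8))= 4310577 /4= 1077644.25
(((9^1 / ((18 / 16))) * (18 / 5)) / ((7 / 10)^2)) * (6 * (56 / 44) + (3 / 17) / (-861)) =1180296000 / 2629781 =448.82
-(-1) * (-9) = -9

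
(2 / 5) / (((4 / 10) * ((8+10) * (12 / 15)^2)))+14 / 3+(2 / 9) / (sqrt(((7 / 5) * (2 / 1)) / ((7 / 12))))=sqrt(30) / 54+1369 / 288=4.85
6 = 6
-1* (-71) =71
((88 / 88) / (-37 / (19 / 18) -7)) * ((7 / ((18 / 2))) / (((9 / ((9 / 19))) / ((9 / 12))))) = -7 / 9588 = -0.00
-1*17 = -17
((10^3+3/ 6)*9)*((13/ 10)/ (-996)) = -78039/ 6640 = -11.75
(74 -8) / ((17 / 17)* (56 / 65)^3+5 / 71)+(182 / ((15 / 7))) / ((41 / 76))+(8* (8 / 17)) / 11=250.75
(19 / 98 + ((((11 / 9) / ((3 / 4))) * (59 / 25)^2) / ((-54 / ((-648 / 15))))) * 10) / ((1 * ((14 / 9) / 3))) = 120401201 / 857500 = 140.41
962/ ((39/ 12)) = 296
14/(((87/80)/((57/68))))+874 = 884.79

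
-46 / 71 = -0.65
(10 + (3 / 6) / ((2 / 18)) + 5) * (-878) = -17121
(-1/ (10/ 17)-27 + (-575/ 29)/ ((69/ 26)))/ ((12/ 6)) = -31469/ 1740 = -18.09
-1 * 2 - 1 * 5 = -7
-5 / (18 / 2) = -5 / 9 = -0.56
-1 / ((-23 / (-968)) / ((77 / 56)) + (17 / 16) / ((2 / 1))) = -42592 / 23363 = -1.82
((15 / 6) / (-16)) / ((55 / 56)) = -7 / 44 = -0.16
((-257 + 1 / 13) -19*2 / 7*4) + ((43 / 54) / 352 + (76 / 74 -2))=-17894898803 / 63999936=-279.61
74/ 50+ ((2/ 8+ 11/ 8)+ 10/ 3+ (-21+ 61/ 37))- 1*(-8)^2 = -1707469/ 22200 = -76.91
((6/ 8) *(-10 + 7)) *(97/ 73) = -873/ 292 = -2.99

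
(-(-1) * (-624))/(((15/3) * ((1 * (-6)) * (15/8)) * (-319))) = -832/23925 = -0.03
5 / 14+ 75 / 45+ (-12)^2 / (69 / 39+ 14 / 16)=652367 / 11550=56.48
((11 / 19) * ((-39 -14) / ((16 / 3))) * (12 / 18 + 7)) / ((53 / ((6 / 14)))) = -759 / 2128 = -0.36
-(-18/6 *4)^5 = 248832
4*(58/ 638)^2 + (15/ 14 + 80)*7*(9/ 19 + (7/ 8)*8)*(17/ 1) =165763421/ 2299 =72102.40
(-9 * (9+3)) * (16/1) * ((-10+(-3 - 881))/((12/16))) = 2059776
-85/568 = -0.15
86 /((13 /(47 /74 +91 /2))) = 146802 /481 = 305.20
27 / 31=0.87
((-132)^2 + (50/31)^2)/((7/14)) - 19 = 33475669/961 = 34834.20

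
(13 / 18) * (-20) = -130 / 9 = -14.44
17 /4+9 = 53 /4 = 13.25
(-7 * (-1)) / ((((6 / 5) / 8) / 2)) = 93.33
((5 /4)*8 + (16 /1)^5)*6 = 6291516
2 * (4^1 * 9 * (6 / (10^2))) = 108 / 25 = 4.32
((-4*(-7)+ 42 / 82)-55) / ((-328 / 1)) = 543 / 6724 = 0.08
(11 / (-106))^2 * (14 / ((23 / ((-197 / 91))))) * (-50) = 595925 / 839891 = 0.71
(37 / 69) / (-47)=-37 / 3243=-0.01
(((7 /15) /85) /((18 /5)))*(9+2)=77 /4590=0.02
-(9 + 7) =-16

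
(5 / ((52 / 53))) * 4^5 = 67840 / 13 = 5218.46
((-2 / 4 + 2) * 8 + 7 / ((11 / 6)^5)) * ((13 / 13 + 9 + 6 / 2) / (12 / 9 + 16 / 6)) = 6457893 / 161051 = 40.10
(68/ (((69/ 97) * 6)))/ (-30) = -0.53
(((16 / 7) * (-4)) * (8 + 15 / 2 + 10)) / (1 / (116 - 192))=124032 / 7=17718.86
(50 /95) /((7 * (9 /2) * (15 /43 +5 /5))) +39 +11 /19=1374334 /34713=39.59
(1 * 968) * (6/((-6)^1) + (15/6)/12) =-2299/3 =-766.33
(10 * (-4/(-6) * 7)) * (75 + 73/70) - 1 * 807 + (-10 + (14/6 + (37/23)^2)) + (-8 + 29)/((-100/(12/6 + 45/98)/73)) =1998796909/740600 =2698.89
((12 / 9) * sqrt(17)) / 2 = 2.75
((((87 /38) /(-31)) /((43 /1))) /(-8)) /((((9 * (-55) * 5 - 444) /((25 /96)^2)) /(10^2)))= -453125 /908445855744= -0.00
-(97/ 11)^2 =-9409/ 121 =-77.76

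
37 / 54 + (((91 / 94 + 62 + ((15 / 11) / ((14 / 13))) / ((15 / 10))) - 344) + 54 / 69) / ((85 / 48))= -60019965763 / 382057830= -157.10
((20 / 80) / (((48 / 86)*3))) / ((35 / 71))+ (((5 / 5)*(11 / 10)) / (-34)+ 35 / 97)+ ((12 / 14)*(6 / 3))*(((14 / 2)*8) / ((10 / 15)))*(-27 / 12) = -5375007851 / 16621920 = -323.37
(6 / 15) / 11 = 2 / 55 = 0.04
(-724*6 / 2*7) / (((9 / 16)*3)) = -81088 / 9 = -9009.78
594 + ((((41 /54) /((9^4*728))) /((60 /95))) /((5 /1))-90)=7799683208459 /15475561920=504.00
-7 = -7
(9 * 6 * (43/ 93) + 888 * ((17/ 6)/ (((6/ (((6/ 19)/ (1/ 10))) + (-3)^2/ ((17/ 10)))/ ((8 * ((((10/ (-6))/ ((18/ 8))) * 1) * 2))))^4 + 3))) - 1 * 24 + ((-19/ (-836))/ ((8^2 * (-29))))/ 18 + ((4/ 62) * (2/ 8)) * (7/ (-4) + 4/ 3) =335096345342629195288735595003/ 417139891663257779789735424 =803.32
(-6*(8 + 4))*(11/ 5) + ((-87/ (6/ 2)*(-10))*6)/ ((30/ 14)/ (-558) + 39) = -28884816/ 253865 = -113.78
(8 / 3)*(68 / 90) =272 / 135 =2.01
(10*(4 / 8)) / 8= 5 / 8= 0.62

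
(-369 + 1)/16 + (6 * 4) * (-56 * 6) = -8087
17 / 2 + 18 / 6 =23 / 2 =11.50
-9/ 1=-9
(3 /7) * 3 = 9 /7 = 1.29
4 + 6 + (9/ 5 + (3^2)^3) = 740.80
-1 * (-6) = 6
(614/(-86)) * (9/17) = -2763/731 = -3.78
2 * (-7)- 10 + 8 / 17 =-400 / 17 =-23.53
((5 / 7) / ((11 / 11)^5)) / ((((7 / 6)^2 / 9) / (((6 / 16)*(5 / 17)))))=0.52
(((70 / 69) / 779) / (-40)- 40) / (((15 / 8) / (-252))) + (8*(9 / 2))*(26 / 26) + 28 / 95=484860816 / 89585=5412.30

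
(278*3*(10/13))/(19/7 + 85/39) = 43785/334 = 131.09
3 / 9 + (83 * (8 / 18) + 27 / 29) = 38.15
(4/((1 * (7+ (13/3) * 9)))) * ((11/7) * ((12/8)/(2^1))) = 0.10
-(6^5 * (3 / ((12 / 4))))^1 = -7776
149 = 149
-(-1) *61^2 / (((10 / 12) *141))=7442 / 235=31.67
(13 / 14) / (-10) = -13 / 140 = -0.09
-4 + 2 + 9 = 7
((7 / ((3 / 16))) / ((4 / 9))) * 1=84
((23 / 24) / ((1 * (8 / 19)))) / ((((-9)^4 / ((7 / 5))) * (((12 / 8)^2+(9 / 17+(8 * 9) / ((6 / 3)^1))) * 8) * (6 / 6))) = 52003 / 33218605440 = 0.00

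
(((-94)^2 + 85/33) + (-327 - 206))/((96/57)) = 4931.44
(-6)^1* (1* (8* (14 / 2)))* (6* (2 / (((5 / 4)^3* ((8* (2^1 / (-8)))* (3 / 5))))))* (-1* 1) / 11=-43008 / 275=-156.39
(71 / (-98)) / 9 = -71 / 882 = -0.08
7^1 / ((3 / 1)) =7 / 3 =2.33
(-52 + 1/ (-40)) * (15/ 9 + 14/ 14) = -2081/ 15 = -138.73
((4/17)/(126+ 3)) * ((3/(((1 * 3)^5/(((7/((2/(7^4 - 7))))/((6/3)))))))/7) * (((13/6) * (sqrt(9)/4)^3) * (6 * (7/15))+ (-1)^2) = 8911/185760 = 0.05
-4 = -4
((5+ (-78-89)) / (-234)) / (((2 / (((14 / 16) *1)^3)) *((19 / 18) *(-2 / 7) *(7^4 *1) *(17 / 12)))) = -243 / 1074944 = -0.00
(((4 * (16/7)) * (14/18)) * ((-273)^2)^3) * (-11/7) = -4626025175483712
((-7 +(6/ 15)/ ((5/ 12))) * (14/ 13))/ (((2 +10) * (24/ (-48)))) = 1057/ 975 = 1.08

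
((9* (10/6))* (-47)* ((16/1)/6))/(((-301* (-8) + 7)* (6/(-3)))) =188/483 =0.39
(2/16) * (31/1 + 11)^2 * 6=1323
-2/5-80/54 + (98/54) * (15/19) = -1151/2565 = -0.45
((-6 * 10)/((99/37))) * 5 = -3700/33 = -112.12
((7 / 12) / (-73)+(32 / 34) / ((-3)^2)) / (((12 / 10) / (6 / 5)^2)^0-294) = -4315 / 13090068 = -0.00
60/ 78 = 10/ 13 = 0.77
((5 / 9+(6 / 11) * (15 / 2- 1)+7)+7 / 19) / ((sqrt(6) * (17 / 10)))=107870 * sqrt(6) / 95931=2.75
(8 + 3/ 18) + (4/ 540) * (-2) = 2201/ 270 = 8.15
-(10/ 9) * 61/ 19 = -610/ 171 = -3.57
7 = 7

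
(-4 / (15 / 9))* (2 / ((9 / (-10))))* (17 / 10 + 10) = 312 / 5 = 62.40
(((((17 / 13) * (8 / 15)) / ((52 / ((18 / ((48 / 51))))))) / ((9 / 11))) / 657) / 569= 3179 / 3790666620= 0.00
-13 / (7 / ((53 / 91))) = -53 / 49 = -1.08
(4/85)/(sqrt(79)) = 4 * sqrt(79)/6715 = 0.01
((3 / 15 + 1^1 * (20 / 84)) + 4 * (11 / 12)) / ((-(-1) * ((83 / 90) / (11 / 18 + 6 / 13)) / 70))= 1081810 / 3237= 334.20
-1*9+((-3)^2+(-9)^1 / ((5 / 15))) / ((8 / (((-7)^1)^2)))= -477 / 4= -119.25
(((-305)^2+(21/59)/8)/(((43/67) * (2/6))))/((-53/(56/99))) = -20592768049/4437213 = -4640.92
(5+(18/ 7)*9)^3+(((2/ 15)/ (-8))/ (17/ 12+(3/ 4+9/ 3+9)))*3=6498566021/ 291550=22289.71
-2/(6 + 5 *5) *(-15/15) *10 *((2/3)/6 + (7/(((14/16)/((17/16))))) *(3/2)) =2315/279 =8.30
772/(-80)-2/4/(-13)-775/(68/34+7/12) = -80499/260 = -309.61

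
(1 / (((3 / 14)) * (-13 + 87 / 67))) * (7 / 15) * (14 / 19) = -469 / 3420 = -0.14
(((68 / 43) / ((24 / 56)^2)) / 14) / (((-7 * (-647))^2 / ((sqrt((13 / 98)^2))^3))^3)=180276489341 / 198898512265237945479682860702271674365184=0.00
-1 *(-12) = 12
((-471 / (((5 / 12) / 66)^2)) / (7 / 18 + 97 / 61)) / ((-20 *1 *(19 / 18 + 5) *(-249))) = -486591893568 / 2457391375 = -198.01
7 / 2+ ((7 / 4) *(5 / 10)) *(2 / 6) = 91 / 24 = 3.79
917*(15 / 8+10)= 87115 / 8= 10889.38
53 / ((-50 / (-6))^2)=477 / 625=0.76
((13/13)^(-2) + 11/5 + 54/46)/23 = 503/2645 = 0.19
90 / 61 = 1.48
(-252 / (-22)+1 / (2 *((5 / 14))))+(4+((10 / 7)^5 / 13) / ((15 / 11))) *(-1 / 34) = 7799977957 / 612867255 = 12.73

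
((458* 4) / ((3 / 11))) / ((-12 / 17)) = -85646 / 9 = -9516.22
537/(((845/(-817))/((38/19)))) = -877458/845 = -1038.41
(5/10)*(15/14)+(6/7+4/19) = 853/532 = 1.60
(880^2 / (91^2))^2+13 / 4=8748.36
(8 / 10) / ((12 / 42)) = 14 / 5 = 2.80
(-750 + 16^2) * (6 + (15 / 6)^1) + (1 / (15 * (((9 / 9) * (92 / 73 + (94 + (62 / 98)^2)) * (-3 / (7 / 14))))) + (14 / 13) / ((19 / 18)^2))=-29729441177532919 / 7081754035590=-4198.03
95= 95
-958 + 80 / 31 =-29618 / 31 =-955.42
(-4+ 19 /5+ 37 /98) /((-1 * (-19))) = 0.01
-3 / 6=-1 / 2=-0.50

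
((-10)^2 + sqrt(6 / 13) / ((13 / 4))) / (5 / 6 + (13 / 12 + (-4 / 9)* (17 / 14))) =1008* sqrt(78) / 58643 + 25200 / 347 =72.77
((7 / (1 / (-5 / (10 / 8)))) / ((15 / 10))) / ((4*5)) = -0.93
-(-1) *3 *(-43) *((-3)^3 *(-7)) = -24381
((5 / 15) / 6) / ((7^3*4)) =1 / 24696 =0.00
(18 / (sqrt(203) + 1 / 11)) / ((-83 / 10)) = 990 / 1019323 - 10890 * sqrt(203) / 1019323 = -0.15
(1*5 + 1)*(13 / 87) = 26 / 29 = 0.90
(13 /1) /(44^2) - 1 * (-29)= 56157 /1936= 29.01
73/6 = 12.17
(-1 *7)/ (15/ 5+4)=-1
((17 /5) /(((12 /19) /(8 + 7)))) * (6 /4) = 969 /8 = 121.12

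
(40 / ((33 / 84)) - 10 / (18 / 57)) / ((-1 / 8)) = -18520 / 33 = -561.21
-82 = -82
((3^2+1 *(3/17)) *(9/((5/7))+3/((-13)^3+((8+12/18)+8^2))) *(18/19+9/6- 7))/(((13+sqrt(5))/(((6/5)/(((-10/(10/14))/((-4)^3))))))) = -3380345452224/14769586825+260026573248 *sqrt(5)/14769586825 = -189.50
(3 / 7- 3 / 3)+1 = 3 / 7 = 0.43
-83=-83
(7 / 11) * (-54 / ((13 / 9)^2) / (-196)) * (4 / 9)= 486 / 13013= 0.04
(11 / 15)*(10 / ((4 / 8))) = 44 / 3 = 14.67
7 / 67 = 0.10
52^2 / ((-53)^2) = 2704 / 2809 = 0.96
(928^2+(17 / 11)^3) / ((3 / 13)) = 14901130621 / 3993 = 3731813.33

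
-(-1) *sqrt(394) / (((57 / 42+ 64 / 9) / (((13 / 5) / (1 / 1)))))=1638 *sqrt(394) / 5335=6.09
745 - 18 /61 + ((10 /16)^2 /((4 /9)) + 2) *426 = 15390497 /7808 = 1971.12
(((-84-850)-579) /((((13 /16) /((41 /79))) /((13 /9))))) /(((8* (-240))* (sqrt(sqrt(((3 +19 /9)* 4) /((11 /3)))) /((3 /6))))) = 62033* 803022^(1 /4) /7849440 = 0.24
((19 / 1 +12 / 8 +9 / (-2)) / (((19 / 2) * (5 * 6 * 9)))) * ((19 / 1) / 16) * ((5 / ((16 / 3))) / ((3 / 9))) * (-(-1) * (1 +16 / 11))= 9 / 176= 0.05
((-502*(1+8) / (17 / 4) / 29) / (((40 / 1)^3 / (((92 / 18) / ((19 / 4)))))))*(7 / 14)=-0.00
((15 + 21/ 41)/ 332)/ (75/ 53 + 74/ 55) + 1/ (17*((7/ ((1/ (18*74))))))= 73493464321/ 4340573720028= 0.02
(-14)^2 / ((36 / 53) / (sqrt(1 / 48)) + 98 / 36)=-485597448 / 13410983 + 484662528*sqrt(3) / 13410983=26.39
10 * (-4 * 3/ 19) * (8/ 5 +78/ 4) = -133.26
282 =282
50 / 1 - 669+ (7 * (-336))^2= 5531285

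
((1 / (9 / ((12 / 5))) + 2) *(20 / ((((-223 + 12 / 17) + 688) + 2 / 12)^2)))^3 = 104918963500449792 / 11513404317566210007079010881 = 0.00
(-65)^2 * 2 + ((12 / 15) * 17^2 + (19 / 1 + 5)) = 43526 / 5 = 8705.20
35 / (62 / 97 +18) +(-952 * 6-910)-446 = -12775549 / 1808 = -7066.12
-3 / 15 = -1 / 5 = -0.20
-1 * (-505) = 505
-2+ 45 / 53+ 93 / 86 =-317 / 4558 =-0.07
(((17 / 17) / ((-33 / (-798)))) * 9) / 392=171 / 308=0.56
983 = 983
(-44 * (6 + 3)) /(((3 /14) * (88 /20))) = -420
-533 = -533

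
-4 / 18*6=-4 / 3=-1.33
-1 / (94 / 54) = -27 / 47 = -0.57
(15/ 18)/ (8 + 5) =5/ 78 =0.06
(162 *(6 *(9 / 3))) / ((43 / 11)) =32076 / 43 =745.95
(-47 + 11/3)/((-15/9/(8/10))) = 104/5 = 20.80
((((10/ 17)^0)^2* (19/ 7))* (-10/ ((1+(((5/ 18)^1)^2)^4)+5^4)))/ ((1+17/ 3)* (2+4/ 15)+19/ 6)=-37688265169920/ 15887235622895903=-0.00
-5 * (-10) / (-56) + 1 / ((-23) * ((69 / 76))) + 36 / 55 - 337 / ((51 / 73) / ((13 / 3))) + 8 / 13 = -3386471765647 / 1620358740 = -2089.95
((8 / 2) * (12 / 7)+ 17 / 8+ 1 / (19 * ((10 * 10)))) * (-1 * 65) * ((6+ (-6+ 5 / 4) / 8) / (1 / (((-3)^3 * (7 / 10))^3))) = 518279307373737 / 24320000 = 21310826.78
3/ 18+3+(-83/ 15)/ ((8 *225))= 85417/ 27000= 3.16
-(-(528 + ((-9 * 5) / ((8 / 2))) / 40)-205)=23447 / 32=732.72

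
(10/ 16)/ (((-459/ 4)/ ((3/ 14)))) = -5/ 4284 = -0.00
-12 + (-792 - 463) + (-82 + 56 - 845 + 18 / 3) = -2132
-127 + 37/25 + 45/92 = -287571/2300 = -125.03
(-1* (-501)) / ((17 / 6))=3006 / 17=176.82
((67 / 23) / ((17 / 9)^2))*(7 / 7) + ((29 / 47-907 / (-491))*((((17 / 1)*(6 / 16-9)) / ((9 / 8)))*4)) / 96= -11565118729 / 920356914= -12.57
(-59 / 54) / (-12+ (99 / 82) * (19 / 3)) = 2419 / 9639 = 0.25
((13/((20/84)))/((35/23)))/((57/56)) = 16744/475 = 35.25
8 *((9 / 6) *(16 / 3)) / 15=4.27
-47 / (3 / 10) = -470 / 3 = -156.67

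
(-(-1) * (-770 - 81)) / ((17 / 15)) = -12765 / 17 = -750.88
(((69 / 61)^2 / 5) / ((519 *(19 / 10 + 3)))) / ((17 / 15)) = 47610 / 536229589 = 0.00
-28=-28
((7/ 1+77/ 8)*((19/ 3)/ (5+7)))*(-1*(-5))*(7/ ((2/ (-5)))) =-767.75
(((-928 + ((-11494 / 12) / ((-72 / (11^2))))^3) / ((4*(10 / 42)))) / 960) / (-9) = -2353843831741573493 / 4643802316800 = -506878.56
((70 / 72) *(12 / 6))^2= 1225 / 324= 3.78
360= 360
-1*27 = -27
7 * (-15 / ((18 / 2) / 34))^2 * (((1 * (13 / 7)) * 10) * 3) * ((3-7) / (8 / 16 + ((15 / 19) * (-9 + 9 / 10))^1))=17845750 / 21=849797.62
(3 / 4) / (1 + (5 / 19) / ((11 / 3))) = 627 / 896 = 0.70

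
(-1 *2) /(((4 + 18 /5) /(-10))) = 50 /19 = 2.63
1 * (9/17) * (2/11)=18/187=0.10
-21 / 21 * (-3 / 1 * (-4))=-12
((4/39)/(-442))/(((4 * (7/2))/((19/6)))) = -19/361998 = -0.00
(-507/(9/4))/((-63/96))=21632/63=343.37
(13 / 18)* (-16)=-104 / 9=-11.56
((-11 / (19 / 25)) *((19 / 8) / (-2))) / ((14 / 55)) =15125 / 224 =67.52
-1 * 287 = -287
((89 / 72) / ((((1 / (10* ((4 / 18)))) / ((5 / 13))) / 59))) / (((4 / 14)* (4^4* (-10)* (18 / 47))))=-8637895 / 38817792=-0.22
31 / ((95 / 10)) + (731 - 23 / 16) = 222779 / 304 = 732.83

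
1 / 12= 0.08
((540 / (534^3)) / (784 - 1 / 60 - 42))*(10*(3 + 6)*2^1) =27000 / 31384514911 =0.00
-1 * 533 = -533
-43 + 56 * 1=13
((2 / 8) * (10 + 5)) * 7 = 105 / 4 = 26.25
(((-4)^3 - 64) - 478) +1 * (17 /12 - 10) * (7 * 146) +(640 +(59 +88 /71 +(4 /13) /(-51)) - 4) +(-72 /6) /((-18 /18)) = -816239537 /94146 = -8669.93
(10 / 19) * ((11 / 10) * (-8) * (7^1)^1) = -616 / 19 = -32.42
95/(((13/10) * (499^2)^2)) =950/806019474013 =0.00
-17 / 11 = -1.55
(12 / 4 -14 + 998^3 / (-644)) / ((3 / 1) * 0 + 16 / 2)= -248504769 / 1288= -192938.49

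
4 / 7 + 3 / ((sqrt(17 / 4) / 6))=4 / 7 + 36 *sqrt(17) / 17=9.30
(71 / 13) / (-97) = -71 / 1261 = -0.06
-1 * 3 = -3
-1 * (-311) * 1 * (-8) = -2488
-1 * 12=-12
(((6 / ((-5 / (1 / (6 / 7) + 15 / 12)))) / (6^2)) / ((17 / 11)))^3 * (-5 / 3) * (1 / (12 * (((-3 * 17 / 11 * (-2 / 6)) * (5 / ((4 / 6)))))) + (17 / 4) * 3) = 1267209686083 / 420849623808000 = 0.00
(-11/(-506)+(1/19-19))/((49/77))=-25993/874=-29.74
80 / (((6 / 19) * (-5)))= -50.67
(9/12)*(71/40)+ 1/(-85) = 3589/2720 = 1.32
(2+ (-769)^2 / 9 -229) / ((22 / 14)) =4125226 / 99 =41668.95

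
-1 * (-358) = 358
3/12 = 1/4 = 0.25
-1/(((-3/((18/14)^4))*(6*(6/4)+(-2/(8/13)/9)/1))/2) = 157464/746711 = 0.21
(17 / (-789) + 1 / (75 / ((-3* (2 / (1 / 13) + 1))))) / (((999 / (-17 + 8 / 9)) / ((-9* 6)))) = -1260224 / 1313685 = -0.96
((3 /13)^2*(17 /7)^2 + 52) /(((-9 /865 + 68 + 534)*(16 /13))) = 374729245 /5307188432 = 0.07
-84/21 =-4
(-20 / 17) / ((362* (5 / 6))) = -12 / 3077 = -0.00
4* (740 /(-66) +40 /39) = -40.75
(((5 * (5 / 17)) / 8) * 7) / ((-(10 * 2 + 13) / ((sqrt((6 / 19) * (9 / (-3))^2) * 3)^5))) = -129.03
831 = 831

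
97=97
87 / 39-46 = -569 / 13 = -43.77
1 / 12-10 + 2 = -95 / 12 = -7.92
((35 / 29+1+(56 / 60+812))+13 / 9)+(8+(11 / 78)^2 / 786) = 571761654433 / 693393480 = 824.58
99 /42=2.36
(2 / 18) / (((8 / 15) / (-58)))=-145 / 12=-12.08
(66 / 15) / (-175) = -22 / 875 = -0.03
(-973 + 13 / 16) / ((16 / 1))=-15555 / 256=-60.76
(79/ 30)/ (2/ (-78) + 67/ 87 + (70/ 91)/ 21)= 208481/ 61840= 3.37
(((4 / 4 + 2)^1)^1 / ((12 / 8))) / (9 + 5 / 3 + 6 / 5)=15 / 89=0.17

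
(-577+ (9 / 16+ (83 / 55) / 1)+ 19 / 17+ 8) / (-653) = 8464529 / 9768880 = 0.87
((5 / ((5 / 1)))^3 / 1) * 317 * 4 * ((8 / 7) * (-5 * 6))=-304320 / 7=-43474.29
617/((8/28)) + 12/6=4323/2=2161.50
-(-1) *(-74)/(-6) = 37/3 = 12.33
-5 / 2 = -2.50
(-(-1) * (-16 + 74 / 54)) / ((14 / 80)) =-15800 / 189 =-83.60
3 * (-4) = -12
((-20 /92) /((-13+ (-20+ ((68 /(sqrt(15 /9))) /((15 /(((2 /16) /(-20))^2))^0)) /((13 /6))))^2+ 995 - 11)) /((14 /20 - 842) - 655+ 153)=1643356000 *sqrt(15) /110853651525951439+ 31702667750 /332560954577854317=0.00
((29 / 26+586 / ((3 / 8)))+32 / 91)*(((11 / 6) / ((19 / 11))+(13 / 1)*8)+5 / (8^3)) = 2618755166749 / 15934464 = 164345.36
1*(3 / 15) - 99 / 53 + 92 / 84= -3187 / 5565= -0.57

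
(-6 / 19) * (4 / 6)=-4 / 19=-0.21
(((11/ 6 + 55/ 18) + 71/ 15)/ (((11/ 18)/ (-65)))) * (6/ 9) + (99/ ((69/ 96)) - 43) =-445961/ 759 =-587.56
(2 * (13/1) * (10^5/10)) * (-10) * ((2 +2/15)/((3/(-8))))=133120000/9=14791111.11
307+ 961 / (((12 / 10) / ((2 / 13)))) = 16778 / 39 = 430.21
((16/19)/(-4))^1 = -4/19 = -0.21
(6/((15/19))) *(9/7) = 342/35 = 9.77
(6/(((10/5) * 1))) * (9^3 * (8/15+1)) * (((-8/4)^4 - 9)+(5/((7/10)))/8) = 3705507/140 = 26467.91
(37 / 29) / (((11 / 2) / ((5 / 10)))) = 0.12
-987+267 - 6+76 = -650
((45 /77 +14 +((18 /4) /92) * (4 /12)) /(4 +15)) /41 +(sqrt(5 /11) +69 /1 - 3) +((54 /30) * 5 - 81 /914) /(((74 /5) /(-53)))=sqrt(55) /11 +6365015665585 /186622468648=34.78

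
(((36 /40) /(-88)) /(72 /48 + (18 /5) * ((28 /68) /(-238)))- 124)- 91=-27226747 /126632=-215.01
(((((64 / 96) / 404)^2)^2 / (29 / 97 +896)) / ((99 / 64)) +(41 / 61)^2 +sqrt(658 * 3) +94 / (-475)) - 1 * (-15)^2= -28818797155851513881464046 / 128228221701943392345525 +sqrt(1974)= -180.32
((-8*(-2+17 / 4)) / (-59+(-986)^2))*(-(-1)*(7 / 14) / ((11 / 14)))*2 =-0.00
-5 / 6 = -0.83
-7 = -7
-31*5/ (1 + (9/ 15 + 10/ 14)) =-5425/ 81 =-66.98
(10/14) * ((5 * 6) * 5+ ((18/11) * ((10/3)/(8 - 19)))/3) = 12950/121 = 107.02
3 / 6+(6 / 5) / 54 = 47 / 90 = 0.52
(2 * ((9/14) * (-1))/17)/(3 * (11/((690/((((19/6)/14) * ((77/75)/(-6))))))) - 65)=11178000/9607143581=0.00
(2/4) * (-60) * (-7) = 210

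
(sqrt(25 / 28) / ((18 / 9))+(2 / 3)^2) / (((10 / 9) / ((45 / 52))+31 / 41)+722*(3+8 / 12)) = 0.00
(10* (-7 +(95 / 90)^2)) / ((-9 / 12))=19070 / 243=78.48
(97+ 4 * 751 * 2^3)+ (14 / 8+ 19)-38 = 96447 / 4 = 24111.75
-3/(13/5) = -15/13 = -1.15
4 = 4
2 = 2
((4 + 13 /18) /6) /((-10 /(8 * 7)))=-4.41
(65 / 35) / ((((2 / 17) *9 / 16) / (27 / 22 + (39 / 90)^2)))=6191978 / 155925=39.71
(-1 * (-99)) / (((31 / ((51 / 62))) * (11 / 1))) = 459 / 1922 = 0.24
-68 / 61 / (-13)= 68 / 793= 0.09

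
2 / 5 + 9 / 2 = 49 / 10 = 4.90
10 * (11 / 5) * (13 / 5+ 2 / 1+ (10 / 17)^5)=729447642 / 7099285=102.75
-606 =-606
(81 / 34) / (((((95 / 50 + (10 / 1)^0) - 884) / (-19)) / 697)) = 35055 / 979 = 35.81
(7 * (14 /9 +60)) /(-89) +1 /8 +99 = 604169 /6408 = 94.28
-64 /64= -1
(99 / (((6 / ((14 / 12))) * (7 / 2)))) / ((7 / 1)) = 11 / 14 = 0.79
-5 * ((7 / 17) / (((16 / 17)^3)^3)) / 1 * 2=-244151510435 / 34359738368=-7.11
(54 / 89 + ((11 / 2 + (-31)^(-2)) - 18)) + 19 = 1215843 / 171058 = 7.11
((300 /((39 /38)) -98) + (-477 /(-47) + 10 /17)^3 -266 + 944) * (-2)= -27985273911334 /6631071187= -4220.32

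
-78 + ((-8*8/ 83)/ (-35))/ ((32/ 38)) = -226514/ 2905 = -77.97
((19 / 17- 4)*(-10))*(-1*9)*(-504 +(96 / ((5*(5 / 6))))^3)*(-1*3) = 484821224496 / 53125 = 9126046.58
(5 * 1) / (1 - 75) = -0.07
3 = 3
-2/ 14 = -1/ 7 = -0.14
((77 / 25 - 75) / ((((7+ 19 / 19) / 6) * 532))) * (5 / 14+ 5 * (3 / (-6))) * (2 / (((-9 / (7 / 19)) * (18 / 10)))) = -899 / 90972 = -0.01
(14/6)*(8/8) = 7/3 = 2.33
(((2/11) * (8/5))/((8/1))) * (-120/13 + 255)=1278/143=8.94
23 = 23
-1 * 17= -17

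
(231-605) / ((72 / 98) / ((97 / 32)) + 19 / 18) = -31997196 / 111043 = -288.15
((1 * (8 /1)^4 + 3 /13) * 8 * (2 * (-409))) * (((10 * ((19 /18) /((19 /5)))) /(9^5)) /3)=-8711863600 /20726199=-420.33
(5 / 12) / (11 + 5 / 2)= 5 / 162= 0.03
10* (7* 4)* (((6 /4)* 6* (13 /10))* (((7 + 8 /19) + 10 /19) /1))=494676 /19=26035.58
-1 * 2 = -2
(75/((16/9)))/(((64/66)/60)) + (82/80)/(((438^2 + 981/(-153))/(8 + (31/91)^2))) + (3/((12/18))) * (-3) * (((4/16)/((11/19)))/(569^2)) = 160679921234088382374693/61554896275825912960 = 2610.35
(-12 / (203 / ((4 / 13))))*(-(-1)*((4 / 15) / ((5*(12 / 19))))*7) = -304 / 28275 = -0.01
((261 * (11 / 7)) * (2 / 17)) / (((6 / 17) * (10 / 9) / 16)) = 68904 / 35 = 1968.69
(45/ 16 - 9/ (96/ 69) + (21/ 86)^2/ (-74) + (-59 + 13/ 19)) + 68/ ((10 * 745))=-61.96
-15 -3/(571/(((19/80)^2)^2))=-15.00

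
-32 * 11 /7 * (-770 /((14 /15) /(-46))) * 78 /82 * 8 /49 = -4167820800 /14063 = -296367.83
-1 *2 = -2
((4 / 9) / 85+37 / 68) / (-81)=-1681 / 247860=-0.01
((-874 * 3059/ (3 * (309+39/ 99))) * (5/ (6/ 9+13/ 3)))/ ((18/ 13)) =-191159969/ 91890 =-2080.31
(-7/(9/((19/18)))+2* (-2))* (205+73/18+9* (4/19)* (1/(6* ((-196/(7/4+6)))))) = -1007.79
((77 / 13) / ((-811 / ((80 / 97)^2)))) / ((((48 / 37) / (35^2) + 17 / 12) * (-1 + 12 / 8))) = -536067840000 / 76492515184787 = -0.01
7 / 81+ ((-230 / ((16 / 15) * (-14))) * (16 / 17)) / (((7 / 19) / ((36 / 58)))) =47955049 / 1956717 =24.51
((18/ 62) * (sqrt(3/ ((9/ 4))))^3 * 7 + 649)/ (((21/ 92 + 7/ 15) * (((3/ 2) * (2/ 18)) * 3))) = 22080 * sqrt(3)/ 4247 + 1791240/ 959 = 1876.83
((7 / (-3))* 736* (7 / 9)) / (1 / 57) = -685216 / 9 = -76135.11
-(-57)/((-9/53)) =-1007/3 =-335.67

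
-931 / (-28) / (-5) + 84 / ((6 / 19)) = 5187 / 20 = 259.35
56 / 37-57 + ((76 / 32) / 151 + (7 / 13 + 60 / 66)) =-345290831 / 6391528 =-54.02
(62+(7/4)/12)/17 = 2983/816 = 3.66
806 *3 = 2418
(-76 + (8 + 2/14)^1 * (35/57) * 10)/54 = -13/27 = -0.48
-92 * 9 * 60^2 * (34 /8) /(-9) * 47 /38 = 33078600 /19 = 1740978.95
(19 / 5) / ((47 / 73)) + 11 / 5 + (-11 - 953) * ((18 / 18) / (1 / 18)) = -4075816 / 235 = -17343.90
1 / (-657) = -1 / 657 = -0.00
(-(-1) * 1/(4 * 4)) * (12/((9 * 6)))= 1/72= 0.01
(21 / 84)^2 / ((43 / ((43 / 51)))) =1 / 816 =0.00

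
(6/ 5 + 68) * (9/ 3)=207.60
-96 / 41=-2.34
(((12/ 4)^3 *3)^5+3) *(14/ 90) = 8135830276/ 15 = 542388685.07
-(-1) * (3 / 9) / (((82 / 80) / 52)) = 2080 / 123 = 16.91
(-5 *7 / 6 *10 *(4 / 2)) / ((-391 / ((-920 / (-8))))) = 1750 / 51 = 34.31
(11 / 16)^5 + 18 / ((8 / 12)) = 28472603 / 1048576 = 27.15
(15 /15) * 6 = 6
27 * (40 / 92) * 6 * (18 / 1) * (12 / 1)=15213.91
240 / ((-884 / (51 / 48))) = -15 / 52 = -0.29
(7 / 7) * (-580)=-580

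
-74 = -74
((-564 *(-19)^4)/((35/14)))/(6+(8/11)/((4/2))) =-4620065.62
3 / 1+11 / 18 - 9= -97 / 18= -5.39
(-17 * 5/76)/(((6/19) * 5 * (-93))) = 17/2232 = 0.01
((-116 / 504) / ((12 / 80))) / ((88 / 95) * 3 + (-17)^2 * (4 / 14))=-13775 / 766233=-0.02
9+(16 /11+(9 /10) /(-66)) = 2297 /220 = 10.44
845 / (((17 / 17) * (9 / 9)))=845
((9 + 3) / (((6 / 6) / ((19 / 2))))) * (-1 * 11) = -1254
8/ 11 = 0.73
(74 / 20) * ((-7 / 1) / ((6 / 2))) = -259 / 30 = -8.63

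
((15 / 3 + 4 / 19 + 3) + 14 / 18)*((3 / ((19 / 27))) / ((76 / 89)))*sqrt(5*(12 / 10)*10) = 1231137*sqrt(15) / 13718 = 347.59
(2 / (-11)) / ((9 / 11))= -2 / 9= -0.22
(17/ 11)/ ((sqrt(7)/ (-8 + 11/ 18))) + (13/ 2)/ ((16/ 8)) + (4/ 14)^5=218619/ 67228 -323 * sqrt(7)/ 198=-1.06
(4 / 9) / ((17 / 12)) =16 / 51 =0.31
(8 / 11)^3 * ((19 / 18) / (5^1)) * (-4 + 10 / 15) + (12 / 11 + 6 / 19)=775666 / 682803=1.14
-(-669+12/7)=4671/7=667.29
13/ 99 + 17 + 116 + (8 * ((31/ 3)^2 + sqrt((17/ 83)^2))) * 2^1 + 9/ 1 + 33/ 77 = 35552138/ 19173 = 1854.28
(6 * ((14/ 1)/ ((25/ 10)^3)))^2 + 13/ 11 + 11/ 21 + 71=366737779/ 3609375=101.61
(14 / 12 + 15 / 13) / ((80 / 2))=0.06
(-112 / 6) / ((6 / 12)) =-112 / 3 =-37.33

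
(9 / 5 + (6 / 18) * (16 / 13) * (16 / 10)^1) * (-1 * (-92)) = 44068 / 195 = 225.99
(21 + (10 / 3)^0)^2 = 484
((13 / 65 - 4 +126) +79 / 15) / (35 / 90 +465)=11472 / 41885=0.27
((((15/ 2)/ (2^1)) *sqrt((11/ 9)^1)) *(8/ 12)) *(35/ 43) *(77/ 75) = 539 *sqrt(11)/ 774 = 2.31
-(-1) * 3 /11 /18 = 1 /66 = 0.02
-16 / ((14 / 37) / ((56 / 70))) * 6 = -7104 / 35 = -202.97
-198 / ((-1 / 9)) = 1782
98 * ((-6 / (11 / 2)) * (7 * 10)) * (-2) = 164640 / 11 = 14967.27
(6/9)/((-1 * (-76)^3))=1/658464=0.00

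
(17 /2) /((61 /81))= 11.29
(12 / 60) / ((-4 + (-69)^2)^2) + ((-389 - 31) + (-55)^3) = -18872061139774 / 113145245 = -166795.00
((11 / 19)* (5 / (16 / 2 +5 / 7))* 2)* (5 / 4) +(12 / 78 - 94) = -2802935 / 30134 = -93.02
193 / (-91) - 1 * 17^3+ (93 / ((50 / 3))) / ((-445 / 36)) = -4976402502 / 1012375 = -4915.57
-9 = -9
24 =24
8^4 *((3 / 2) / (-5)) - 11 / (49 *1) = -301111 / 245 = -1229.02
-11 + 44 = 33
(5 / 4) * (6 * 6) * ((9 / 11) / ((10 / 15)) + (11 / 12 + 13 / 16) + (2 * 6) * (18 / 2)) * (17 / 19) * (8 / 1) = 14939175 / 418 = 35739.65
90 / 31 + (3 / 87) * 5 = 2765 / 899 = 3.08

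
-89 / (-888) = 89 / 888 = 0.10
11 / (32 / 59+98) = 649 / 5814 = 0.11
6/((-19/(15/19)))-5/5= -451/361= -1.25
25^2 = 625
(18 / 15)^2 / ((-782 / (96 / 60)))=-0.00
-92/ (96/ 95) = -2185/ 24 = -91.04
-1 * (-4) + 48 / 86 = 196 / 43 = 4.56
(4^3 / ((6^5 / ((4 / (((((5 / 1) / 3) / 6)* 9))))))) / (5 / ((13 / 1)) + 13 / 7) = 0.01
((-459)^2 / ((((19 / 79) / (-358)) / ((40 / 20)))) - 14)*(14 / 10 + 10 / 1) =-7150176210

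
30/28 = 15/14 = 1.07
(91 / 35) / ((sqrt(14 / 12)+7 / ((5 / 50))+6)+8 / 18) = 160992 / 4732495 - 351*sqrt(42) / 4732495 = 0.03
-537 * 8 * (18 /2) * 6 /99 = -25776 /11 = -2343.27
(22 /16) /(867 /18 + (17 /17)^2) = 33 /1180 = 0.03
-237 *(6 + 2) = -1896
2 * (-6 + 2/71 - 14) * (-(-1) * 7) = -19852/71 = -279.61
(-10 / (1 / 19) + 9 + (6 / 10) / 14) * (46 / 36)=-291341 / 1260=-231.22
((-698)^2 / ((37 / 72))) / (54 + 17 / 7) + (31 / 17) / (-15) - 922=11835774473 / 745365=15879.17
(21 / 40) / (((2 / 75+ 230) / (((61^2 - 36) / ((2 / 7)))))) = 8125425 / 276032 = 29.44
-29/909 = -0.03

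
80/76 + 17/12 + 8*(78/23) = 155221/5244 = 29.60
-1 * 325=-325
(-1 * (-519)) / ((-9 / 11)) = -1903 / 3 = -634.33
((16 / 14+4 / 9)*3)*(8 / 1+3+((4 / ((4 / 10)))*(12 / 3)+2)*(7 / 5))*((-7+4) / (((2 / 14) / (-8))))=55840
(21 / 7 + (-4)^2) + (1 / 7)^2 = 932 / 49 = 19.02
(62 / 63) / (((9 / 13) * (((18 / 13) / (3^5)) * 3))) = 83.16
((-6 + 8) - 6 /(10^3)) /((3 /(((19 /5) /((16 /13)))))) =246259 /120000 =2.05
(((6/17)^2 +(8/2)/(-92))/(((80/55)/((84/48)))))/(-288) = -41503/122517504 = -0.00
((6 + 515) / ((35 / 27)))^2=197880489 / 1225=161535.09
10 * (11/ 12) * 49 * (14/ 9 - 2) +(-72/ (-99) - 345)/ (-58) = -3336571/ 17226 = -193.69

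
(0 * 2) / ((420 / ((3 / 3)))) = 0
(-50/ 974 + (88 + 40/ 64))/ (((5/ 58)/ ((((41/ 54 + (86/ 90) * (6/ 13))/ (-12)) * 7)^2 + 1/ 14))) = 69802472093241169/ 120957756192000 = 577.08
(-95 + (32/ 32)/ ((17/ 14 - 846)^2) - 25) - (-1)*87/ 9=-46299593911/ 419633787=-110.33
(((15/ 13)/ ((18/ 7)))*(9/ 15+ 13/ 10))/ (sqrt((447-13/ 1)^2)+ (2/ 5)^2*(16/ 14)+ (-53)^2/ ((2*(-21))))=23275/ 10027342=0.00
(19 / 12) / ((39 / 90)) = 95 / 26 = 3.65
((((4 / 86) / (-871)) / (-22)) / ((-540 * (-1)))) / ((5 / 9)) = 1 / 123594900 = 0.00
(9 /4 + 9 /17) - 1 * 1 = 121 /68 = 1.78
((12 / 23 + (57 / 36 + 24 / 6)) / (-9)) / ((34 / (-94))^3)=174941755 / 12203892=14.33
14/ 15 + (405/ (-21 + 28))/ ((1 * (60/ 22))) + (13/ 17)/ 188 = 7433663/ 335580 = 22.15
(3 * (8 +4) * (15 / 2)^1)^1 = 270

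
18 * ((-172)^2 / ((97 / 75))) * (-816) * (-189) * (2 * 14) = 172464874444800 / 97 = 1777988396338.14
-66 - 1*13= -79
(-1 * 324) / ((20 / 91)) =-7371 / 5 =-1474.20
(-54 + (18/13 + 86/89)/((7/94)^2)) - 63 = 17400839/56693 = 306.93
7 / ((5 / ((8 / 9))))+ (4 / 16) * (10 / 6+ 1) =86 / 45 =1.91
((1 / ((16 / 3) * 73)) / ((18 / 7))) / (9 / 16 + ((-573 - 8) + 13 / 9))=-21 / 12172750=-0.00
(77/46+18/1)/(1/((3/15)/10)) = 181/460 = 0.39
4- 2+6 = 8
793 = 793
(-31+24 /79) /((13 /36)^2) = -3142800 /13351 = -235.40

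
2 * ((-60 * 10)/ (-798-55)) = 1200/ 853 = 1.41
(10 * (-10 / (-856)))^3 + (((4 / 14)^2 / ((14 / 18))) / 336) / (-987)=12340190539 / 7741575935576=0.00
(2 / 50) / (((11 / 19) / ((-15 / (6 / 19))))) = -361 / 110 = -3.28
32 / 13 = 2.46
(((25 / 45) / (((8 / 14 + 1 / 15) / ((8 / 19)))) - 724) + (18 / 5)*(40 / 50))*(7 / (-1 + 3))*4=-963395048 / 95475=-10090.55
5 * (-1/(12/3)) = -5/4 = -1.25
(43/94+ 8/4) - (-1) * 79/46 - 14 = -10621/1081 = -9.83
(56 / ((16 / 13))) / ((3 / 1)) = 91 / 6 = 15.17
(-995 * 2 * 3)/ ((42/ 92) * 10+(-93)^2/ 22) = -1006940/ 67079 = -15.01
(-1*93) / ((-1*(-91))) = -93 / 91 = -1.02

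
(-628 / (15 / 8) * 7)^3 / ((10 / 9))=-21747684130816 / 1875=-11598764869.77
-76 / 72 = -19 / 18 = -1.06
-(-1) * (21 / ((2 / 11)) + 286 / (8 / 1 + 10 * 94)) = 115.80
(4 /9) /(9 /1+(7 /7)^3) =2 /45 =0.04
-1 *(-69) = 69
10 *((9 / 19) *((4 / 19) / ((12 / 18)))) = 540 / 361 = 1.50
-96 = -96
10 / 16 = 5 / 8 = 0.62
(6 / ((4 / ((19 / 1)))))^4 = 10556001 / 16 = 659750.06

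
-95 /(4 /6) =-285 /2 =-142.50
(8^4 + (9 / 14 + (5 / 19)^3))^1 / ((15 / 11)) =3004.22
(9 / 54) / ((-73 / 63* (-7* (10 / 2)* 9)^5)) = 1 / 21561865368750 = 0.00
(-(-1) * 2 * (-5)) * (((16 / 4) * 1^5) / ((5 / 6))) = -48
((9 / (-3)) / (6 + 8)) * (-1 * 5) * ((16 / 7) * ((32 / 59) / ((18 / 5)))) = 3200 / 8673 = 0.37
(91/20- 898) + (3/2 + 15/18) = -53467/60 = -891.12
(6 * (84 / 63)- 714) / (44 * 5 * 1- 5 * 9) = -706 / 175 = -4.03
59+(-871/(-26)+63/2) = 124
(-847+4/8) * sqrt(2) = -1693 * sqrt(2)/2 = -1197.13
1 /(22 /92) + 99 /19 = 1963 /209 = 9.39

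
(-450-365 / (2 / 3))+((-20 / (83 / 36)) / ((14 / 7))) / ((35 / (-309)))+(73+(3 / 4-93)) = -978.46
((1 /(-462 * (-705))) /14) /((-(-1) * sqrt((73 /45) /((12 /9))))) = sqrt(1095) /166437810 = 0.00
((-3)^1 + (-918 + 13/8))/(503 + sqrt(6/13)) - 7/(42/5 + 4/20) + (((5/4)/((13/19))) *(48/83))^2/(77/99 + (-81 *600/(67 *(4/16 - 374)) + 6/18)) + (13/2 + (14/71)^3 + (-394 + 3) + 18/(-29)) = -63152208229075676739657827/163020136346411129673160 + 7355 *sqrt(78)/26312888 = -387.39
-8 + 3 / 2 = -13 / 2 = -6.50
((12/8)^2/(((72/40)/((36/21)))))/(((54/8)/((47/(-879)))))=-940/55377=-0.02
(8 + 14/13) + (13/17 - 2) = 1733/221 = 7.84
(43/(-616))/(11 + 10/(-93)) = -3999/624008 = -0.01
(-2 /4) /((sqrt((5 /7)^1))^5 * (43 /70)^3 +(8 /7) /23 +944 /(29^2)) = -138750315405790045440 /322910736683478104759 +1999876705457686804 * sqrt(35) /322910736683478104759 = -0.39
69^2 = 4761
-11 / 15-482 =-7241 / 15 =-482.73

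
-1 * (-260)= 260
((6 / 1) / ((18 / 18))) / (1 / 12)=72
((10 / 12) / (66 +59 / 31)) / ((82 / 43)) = 1333 / 207132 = 0.01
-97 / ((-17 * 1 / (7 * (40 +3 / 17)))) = 463757 / 289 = 1604.70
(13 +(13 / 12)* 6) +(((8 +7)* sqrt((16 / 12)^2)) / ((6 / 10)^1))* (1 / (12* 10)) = 19.78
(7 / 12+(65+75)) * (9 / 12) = 105.44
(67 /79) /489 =67 /38631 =0.00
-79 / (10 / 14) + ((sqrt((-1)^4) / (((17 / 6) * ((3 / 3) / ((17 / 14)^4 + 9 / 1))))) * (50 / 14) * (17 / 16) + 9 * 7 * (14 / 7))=326624167 / 10756480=30.37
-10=-10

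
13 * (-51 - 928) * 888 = -11301576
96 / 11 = 8.73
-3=-3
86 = 86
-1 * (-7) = 7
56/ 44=14/ 11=1.27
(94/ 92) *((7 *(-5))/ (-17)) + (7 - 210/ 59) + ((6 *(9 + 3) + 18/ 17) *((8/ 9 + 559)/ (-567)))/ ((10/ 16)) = -4790979383/ 43600410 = -109.88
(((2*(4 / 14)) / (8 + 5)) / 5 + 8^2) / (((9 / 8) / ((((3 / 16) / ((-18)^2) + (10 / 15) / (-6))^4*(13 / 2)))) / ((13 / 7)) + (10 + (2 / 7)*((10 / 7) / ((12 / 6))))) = 881791467961131 / 8741823093682585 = 0.10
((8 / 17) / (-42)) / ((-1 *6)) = 2 / 1071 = 0.00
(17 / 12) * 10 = 85 / 6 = 14.17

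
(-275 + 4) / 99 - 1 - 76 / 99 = -446 / 99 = -4.51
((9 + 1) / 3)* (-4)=-40 / 3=-13.33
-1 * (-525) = 525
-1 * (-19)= 19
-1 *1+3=2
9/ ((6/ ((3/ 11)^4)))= 243/ 29282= 0.01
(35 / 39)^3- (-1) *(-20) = -1143505 / 59319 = -19.28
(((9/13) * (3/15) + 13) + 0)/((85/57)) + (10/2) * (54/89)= 5824092/491725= 11.84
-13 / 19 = -0.68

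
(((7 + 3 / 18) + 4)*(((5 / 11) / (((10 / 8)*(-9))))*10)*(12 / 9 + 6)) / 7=-2680 / 567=-4.73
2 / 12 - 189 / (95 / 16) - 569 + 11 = -336109 / 570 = -589.66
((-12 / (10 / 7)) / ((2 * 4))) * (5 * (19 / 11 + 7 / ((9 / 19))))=-5719 / 66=-86.65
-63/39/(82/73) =-1533/1066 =-1.44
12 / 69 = 4 / 23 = 0.17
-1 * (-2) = 2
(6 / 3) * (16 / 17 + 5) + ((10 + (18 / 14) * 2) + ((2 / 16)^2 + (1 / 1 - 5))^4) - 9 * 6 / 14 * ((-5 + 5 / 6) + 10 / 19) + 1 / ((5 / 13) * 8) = 55163249592361 / 189666426880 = 290.84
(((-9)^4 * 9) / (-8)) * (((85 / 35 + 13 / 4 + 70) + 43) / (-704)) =196219827 / 157696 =1244.29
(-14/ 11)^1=-14/ 11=-1.27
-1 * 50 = -50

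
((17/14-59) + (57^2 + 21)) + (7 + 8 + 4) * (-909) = -196823/14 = -14058.79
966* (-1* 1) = -966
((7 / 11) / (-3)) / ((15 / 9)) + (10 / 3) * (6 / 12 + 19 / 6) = 5987 / 495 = 12.09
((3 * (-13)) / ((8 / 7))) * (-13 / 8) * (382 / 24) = 225953 / 256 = 882.63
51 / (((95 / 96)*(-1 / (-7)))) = 34272 / 95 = 360.76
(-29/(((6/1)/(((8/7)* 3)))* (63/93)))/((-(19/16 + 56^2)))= 0.01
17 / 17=1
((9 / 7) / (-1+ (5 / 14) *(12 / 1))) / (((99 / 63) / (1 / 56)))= 9 / 2024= 0.00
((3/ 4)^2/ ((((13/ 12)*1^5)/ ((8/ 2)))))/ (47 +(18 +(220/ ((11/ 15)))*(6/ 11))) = 297/ 32695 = 0.01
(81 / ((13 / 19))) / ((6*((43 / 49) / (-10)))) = -125685 / 559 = -224.84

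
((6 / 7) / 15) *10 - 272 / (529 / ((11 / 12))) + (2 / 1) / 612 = 117127 / 1133118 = 0.10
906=906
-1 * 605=-605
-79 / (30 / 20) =-158 / 3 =-52.67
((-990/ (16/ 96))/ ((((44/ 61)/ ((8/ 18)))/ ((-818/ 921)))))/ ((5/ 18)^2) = 64667808/ 1535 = 42128.87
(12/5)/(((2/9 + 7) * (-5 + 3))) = -54/325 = -0.17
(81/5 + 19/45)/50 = 374/1125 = 0.33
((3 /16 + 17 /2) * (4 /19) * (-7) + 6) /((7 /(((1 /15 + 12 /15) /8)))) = -6721 /63840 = -0.11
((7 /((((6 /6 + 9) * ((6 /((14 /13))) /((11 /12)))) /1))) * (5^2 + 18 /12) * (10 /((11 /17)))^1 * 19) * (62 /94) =26003761 /43992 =591.10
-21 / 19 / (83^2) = -21 / 130891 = -0.00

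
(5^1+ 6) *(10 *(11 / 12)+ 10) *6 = 1265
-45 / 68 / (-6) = 15 / 136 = 0.11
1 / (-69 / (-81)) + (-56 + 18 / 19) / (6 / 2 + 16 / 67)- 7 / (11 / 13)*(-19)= 147453126 / 1043119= 141.36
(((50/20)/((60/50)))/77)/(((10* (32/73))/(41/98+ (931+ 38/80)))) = 44445101/7727104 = 5.75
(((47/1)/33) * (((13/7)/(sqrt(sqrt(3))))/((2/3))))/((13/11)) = 2.55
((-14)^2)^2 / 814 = 19208 / 407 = 47.19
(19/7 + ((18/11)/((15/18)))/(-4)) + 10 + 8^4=1581666/385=4108.22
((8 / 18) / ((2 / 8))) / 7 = 0.25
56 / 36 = 14 / 9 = 1.56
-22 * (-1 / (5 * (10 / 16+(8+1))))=16 / 35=0.46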